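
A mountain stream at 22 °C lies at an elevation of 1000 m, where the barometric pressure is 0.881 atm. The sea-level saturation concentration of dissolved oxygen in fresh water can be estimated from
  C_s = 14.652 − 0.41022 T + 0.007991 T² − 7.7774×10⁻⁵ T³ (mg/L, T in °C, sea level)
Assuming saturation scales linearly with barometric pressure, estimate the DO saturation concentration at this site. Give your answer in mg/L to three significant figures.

C_s ≈ 7.64 mg/L

At sea level: C_s = 14.652 − 0.41022×22 + 0.007991×22² − 7.7774×10⁻⁵×22³ = 8.667 mg/L.
Pressure correction: C_s' = 8.667 × 0.881 = 7.635 mg/L.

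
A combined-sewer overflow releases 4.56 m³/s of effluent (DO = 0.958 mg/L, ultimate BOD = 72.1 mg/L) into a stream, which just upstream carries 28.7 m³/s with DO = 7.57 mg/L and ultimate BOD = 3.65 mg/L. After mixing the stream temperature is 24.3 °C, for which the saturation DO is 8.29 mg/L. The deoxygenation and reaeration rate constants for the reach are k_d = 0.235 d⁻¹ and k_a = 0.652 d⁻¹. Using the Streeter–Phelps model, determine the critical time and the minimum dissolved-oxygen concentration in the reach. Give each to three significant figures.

Mixed DO = (28.7×7.57 + 4.56×0.958)/(28.7+4.56) = 221.6/33.26 = 6.663 mg/L.
Mixed L₀ = (28.7×3.65 + 4.56×72.1)/(33.26) = 433.5/33.26 = 13.03 mg/L.
Initial deficit D₀ = C_s − DO₀ = 8.29 − 6.663 = 1.627 mg/L.
t_c = (1/0.4170) ln[(0.652/0.235)(1 − 1.627×0.4170/(0.235×13.03))] = 2.398 × ln(2.160) = 1.847 d.
D_c = (0.235/0.652) × 13.03 × e^(−0.235×1.847) = 0.3604 × 13.03 × 0.6479 = 3.044 mg/L.
Minimum DO = 8.29 − 3.044 = 5.246 mg/L.

t_c ≈ 1.85 d; minimum DO ≈ 5.25 mg/L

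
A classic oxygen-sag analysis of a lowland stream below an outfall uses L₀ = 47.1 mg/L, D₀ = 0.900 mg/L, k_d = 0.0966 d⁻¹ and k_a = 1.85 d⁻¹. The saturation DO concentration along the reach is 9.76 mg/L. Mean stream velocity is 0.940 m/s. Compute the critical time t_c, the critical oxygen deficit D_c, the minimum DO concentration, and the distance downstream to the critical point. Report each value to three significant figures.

t_c = [1/(k_a−k_d)] ln[(k_a/k_d)(1 − D₀(k_a−k_d)/(k_d L₀))]
= [1/(1.85−0.0966)] ln[(1.85/0.0966)(1 − 0.900×1.753/(0.0966×47.1))]
= (1/1.753) ln[19.15 × 0.6532] = 0.5703 × ln(12.51) = 0.5703 × 2.526 = 1.441 d.
L(t_c) = L₀ e^(−k_d t_c) = 47.1 × 0.8701 = 40.98 mg/L, and at the critical point k_a D_c = k_d L, so D_c = (0.0966/1.85) × 40.98 = 2.140 mg/L.
Minimum DO = C_s − D_c = 9.76 − 2.140 = 7.620 mg/L.
x_c = v t_c = 0.940 m/s × 1.441 d × 86400 s/d = 117000 m ≈ 117 km.

t_c ≈ 1.44 d; D_c ≈ 2.14 mg/L; min DO ≈ 7.62 mg/L; x_c ≈ 117 km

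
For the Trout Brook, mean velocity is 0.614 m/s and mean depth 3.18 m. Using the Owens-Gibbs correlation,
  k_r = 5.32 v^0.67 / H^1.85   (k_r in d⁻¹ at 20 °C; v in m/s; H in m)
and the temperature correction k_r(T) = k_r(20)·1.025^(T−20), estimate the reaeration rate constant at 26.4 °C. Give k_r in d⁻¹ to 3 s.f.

k_r(20) = 5.32 × 0.614^0.67 / 3.18^1.85 = 5.32 × 0.7212 / 8.501 = 0.4513 d⁻¹.
k_r(26.4) = 0.4513 × 1.025^(26.4−20) = 0.4513 × 1.171 = 0.5286 d⁻¹.

k_r ≈ 0.529 d⁻¹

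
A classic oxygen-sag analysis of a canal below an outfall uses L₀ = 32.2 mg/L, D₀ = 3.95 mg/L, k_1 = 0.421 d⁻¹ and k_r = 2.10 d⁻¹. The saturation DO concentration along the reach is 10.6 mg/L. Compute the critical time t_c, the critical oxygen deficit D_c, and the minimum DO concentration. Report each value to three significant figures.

t_c ≈ 0.557 d; D_c ≈ 5.11 mg/L; min DO ≈ 5.49 mg/L

t_c = [1/(k_r−k_1)] ln[(k_r/k_1)(1 − D₀(k_r−k_1)/(k_1 L₀))]
= [1/(2.10−0.421)] ln[(2.10/0.421)(1 − 3.95×1.679/(0.421×32.2))]
= (1/1.679) ln[4.988 × 0.5108] = 0.5956 × ln(2.548) = 0.5956 × 0.9352 = 0.5570 d.
D_c = (k_1/k_r) L₀ e^(−k_1 t_c) = (0.421/2.10) × 32.2 × e^(−0.421×0.5570) = 0.2005 × 32.2 × 0.7910 = 5.106 mg/L.
Minimum DO = C_s − D_c = 10.6 − 5.106 = 5.494 mg/L.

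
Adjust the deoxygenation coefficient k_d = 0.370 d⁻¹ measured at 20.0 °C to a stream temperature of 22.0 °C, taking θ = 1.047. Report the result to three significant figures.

k_d ≈ 0.406 d⁻¹

k_d(T₂) = k_d(T₁) · θ^(T₂−T₁) = 0.370 × 1.047^(22.0−20.0)
= 0.370 × 1.047^2.00 = 0.370 × 1.096 = 0.4056 d⁻¹.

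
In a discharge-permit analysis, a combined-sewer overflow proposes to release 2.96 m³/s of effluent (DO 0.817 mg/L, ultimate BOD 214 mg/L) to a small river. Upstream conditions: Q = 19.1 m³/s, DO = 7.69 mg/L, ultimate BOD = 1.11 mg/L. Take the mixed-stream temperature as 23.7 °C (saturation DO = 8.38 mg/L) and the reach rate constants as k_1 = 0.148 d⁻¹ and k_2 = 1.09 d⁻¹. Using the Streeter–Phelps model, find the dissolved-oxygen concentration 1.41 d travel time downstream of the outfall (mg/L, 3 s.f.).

Mixed DO = (19.1×7.69 + 2.96×0.817)/(19.1+2.96) = 149.3/22.06 = 6.768 mg/L.
Mixed L₀ = (19.1×1.11 + 2.96×214)/(22.06) = 654.6/22.06 = 29.68 mg/L.
Initial deficit D₀ = C_s − DO₀ = 8.38 − 6.768 = 1.612 mg/L.
D(1.41) = [0.148×29.68/(1.09−0.148)](e^(−0.148×1.41) − e^(−1.09×1.41)) + 1.612 e^(−1.09×1.41)
= 4.662 × (0.8117 − 0.2150) + 1.612 × 0.2150 = 3.128 mg/L.
DO = 8.38 − 3.128 = 5.252 mg/L.

DO ≈ 5.25 mg/L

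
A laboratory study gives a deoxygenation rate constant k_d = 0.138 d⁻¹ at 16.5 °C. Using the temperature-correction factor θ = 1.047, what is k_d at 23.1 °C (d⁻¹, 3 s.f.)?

k_d ≈ 0.187 d⁻¹

k_d(T₂) = k_d(T₁) · θ^(T₂−T₁) = 0.138 × 1.047^(23.1−16.5)
= 0.138 × 1.047^6.60 = 0.138 × 1.354 = 0.1869 d⁻¹.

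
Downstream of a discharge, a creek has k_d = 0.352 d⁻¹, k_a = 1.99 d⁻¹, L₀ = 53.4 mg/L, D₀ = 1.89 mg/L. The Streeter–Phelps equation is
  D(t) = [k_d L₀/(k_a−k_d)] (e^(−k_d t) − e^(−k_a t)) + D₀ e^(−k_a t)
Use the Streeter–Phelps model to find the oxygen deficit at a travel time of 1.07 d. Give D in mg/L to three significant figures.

k_d L₀/(k_a−k_d) = 0.352×53.4/(1.99−0.352) = 18.80/1.638 = 11.48 mg/L.
e^(−k_d t) = e^(−0.352×1.070) = 0.6862; e^(−k_a t) = e^(−1.99×1.070) = 0.1189.
D = 11.48 × (0.6862 − 0.1189) + 1.89 × 0.1189 = 6.509 + 0.2248 = 6.734 mg/L.

D ≈ 6.73 mg/L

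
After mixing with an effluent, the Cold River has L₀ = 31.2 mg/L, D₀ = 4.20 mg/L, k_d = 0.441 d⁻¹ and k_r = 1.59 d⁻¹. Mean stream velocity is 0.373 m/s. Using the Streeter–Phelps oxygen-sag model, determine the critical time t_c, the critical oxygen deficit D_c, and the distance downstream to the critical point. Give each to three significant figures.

With k_r/k_d = 3.605 and 1 − D₀(k_r−k_d)/(k_d L₀) = 0.6493,
t_c = ln(3.605 × 0.6493) / (1.59 − 0.441) = ln(2.341) / 1.149 = 0.8505/1.149 = 0.7402 d.
L(t_c) = L₀ e^(−k_d t_c) = 31.2 × 0.7215 = 22.51 mg/L, and at the critical point k_r D_c = k_d L, so D_c = (0.441/1.59) × 22.51 = 6.243 mg/L.
x_c = v t_c = 0.373 m/s × 0.7402 d × 86400 s/d = 23860 m ≈ 23.9 km.

t_c ≈ 0.740 d; D_c ≈ 6.24 mg/L; x_c ≈ 23.9 km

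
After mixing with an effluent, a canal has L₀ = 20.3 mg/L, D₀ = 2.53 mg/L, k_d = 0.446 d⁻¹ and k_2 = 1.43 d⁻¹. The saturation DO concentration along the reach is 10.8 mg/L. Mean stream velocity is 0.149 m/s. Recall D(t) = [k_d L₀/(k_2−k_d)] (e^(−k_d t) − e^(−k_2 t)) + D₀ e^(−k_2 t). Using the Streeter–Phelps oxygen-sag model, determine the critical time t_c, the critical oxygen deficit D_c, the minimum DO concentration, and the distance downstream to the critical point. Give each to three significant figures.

t_c ≈ 0.857 d; D_c ≈ 4.32 mg/L; min DO ≈ 6.48 mg/L; x_c ≈ 11.0 km

With k_2/k_d = 3.206 and 1 − D₀(k_2−k_d)/(k_d L₀) = 0.7250,
t_c = ln(3.206 × 0.7250) / (1.43 − 0.446) = ln(2.325) / 0.9840 = 0.8436/0.9840 = 0.8573 d.
L(t_c) = L₀ e^(−k_d t_c) = 20.3 × 0.6823 = 13.85 mg/L, and at the critical point k_2 D_c = k_d L, so D_c = (0.446/1.43) × 13.85 = 4.320 mg/L.
Minimum DO = C_s − D_c = 10.8 − 4.320 = 6.480 mg/L.
x_c = v t_c = 0.149 m/s × 0.8573 d × 86400 s/d = 11040 m ≈ 11.0 km.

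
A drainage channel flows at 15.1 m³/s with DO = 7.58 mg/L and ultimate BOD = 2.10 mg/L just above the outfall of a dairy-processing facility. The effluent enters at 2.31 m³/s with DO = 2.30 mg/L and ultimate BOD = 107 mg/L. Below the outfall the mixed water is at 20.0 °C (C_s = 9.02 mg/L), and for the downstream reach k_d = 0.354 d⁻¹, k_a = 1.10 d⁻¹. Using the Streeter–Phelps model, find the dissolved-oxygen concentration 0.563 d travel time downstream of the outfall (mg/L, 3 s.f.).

DO ≈ 5.73 mg/L

Mixed DO = (15.1×7.58 + 2.31×2.30)/(15.1+2.31) = 119.8/17.41 = 6.879 mg/L.
Mixed L₀ = (15.1×2.10 + 2.31×107)/(17.41) = 278.9/17.41 = 16.02 mg/L.
Initial deficit D₀ = C_s − DO₀ = 9.02 − 6.879 = 2.141 mg/L.
D(0.563) = [0.354×16.02/(1.10−0.354)](e^(−0.354×0.563) − e^(−1.10×0.563)) + 2.141 e^(−1.10×0.563)
= 7.601 × (0.8193 − 0.5383) + 2.141 × 0.5383 = 3.288 mg/L.
DO = 9.02 − 3.288 = 5.732 mg/L.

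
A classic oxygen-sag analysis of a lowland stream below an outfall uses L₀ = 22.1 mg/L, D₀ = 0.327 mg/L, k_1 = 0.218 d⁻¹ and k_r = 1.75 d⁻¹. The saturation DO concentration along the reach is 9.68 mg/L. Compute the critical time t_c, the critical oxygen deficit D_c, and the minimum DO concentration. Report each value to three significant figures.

t_c ≈ 1.29 d; D_c ≈ 2.08 mg/L; min DO ≈ 7.60 mg/L

t_c = [1/(k_r−k_1)] ln[(k_r/k_1)(1 − D₀(k_r−k_1)/(k_1 L₀))]
= [1/(1.75−0.218)] ln[(1.75/0.218)(1 − 0.327×1.532/(0.218×22.1))]
= (1/1.532) ln[8.028 × 0.8960] = 0.6527 × ln(7.193) = 0.6527 × 1.973 = 1.288 d.
D_c = (k_1/k_r) L₀ e^(−k_1 t_c) = (0.218/1.75) × 22.1 × e^(−0.218×1.288) = 0.1246 × 22.1 × 0.7552 = 2.079 mg/L.
Minimum DO = C_s − D_c = 9.68 − 2.079 = 7.601 mg/L.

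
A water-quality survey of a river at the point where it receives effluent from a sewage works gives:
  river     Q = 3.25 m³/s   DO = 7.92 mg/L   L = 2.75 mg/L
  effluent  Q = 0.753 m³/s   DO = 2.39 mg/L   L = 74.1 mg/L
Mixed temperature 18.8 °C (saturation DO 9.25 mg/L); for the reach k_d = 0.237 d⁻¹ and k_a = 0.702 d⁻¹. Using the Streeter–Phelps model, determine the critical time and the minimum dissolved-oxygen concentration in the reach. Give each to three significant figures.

Mixed DO = (3.25×7.92 + 0.753×2.39)/(3.25+0.753) = 27.54/4.003 = 6.880 mg/L.
Mixed L₀ = (3.25×2.75 + 0.753×74.1)/(4.003) = 64.73/4.003 = 16.17 mg/L.
Initial deficit D₀ = C_s − DO₀ = 9.25 − 6.880 = 2.370 mg/L.
t_c = (1/0.4650) ln[(0.702/0.237)(1 − 2.370×0.4650/(0.237×16.17))] = 2.151 × ln(2.110) = 1.606 d.
D_c = (0.237/0.702) × 16.17 × e^(−0.237×1.606) = 0.3376 × 16.17 × 0.6834 = 3.731 mg/L.
Minimum DO = 9.25 − 3.731 = 5.519 mg/L.

t_c ≈ 1.61 d; minimum DO ≈ 5.52 mg/L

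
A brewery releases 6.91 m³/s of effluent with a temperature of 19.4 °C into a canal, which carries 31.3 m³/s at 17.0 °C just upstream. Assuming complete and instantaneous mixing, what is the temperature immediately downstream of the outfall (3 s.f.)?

Flow-weighted mixing: C = (Q_r C_r + Q_w C_w)/(Q_r + Q_w)
= (31.3×17.0 + 6.91×19.4)/(31.3 + 6.91) = 666.2/38.21 = 17.43 °C.

17.4 °C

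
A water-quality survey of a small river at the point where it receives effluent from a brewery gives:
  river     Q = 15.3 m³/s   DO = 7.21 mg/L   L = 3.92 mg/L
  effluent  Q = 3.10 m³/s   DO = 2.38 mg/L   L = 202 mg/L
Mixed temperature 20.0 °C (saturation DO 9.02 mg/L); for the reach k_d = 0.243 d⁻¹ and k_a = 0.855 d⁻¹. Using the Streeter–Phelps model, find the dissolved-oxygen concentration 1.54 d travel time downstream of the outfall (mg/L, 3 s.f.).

DO ≈ 2.10 mg/L

Mixed DO = (15.3×7.21 + 3.10×2.38)/(15.3+3.10) = 117.7/18.40 = 6.396 mg/L.
Mixed L₀ = (15.3×3.92 + 3.10×202)/(18.40) = 686.2/18.40 = 37.29 mg/L.
Initial deficit D₀ = C_s − DO₀ = 9.02 − 6.396 = 2.624 mg/L.
D(1.54) = [0.243×37.29/(0.855−0.243)](e^(−0.243×1.54) − e^(−0.855×1.54)) + 2.624 e^(−0.855×1.54)
= 14.81 × (0.6878 − 0.2680) + 2.624 × 0.2680 = 6.919 mg/L.
DO = 9.02 − 6.919 = 2.101 mg/L.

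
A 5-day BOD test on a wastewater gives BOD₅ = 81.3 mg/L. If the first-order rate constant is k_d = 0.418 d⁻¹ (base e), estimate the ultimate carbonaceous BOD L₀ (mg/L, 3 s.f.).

BOD₅ = L₀(1 − e^(−5k_d)) ⇒ L₀ = BOD₅ / (1 − e^(−5×0.418))
= 81.3 / (1 − 0.1237) = 81.3 / 0.8763 = 92.78 mg/L.

L₀ ≈ 92.8 mg/L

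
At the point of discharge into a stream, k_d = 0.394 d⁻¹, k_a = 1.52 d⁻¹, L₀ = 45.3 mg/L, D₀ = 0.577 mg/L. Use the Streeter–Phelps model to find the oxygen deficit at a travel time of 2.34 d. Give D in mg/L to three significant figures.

k_d L₀/(k_a−k_d) = 0.394×45.3/(1.52−0.394) = 17.85/1.126 = 15.85 mg/L.
e^(−k_d t) = e^(−0.394×2.340) = 0.3977; e^(−k_a t) = e^(−1.52×2.340) = 0.02853.
D = 15.85 × (0.3977 − 0.02853) + 0.577 × 0.02853 = 5.852 + 0.01646 = 5.869 mg/L.

D ≈ 5.87 mg/L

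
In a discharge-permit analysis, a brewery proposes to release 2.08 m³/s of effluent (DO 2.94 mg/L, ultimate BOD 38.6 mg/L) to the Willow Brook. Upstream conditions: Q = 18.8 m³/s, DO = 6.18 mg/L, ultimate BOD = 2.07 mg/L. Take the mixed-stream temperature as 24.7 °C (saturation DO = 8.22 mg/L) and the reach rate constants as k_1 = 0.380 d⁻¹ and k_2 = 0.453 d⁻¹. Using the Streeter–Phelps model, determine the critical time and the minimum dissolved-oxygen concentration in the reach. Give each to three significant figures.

Mixed DO = (18.8×6.18 + 2.08×2.94)/(18.8+2.08) = 122.3/20.88 = 5.857 mg/L.
Mixed L₀ = (18.8×2.07 + 2.08×38.6)/(20.88) = 119.2/20.88 = 5.709 mg/L.
Initial deficit D₀ = C_s − DO₀ = 8.22 − 5.857 = 2.363 mg/L.
t_c = (1/0.07300) ln[(0.453/0.380)(1 − 2.363×0.07300/(0.380×5.709))] = 13.70 × ln(1.097) = 1.272 d.
D_c = (0.380/0.453) × 5.709 × e^(−0.380×1.272) = 0.8389 × 5.709 × 0.6166 = 2.953 mg/L.
Minimum DO = 8.22 − 2.953 = 5.267 mg/L.

t_c ≈ 1.27 d; minimum DO ≈ 5.27 mg/L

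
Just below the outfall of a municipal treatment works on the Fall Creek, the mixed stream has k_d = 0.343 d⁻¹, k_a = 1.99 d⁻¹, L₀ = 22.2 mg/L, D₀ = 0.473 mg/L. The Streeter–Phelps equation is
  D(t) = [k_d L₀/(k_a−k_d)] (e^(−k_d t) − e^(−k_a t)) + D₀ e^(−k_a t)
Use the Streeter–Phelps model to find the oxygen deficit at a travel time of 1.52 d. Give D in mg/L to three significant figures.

k_d L₀/(k_a−k_d) = 0.343×22.2/(1.99−0.343) = 7.615/1.647 = 4.623 mg/L.
e^(−k_d t) = e^(−0.343×1.520) = 0.5937; e^(−k_a t) = e^(−1.99×1.520) = 0.04857.
D = 4.623 × (0.5937 − 0.04857) + 0.473 × 0.04857 = 2.520 + 0.02297 = 2.543 mg/L.

D ≈ 2.54 mg/L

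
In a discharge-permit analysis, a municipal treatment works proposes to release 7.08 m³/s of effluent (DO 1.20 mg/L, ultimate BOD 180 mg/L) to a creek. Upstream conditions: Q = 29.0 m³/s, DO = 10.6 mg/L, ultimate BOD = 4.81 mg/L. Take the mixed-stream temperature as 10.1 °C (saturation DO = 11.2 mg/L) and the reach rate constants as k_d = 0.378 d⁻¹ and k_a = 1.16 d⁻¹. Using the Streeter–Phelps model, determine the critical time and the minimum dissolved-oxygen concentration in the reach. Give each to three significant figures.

t_c ≈ 1.26 d; minimum DO ≈ 3.26 mg/L

Mixed DO = (29.0×10.6 + 7.08×1.20)/(29.0+7.08) = 315.9/36.08 = 8.755 mg/L.
Mixed L₀ = (29.0×4.81 + 7.08×180)/(36.08) = 1414/36.08 = 39.19 mg/L.
Initial deficit D₀ = C_s − DO₀ = 11.2 − 8.755 = 2.445 mg/L.
t_c = (1/0.7820) ln[(1.16/0.378)(1 − 2.445×0.7820/(0.378×39.19))] = 1.279 × ln(2.673) = 1.257 d.
D_c = (0.378/1.16) × 39.19 × e^(−0.378×1.257) = 0.3259 × 39.19 × 0.6218 = 7.940 mg/L.
Minimum DO = 11.2 − 7.940 = 3.260 mg/L.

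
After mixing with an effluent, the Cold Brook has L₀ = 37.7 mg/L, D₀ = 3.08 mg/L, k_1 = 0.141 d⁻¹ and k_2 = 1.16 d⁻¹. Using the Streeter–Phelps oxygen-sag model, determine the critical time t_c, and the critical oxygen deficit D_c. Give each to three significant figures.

t_c ≈ 1.19 d; D_c ≈ 3.87 mg/L

At the critical point dD/dt = 0, so k_1 L₀ e^(−k_1 t) = k_2 D. Substituting D(t) from the Streeter–Phelps equation and solving for t gives
t_c = ln[(k_2/k_1)(1 − D₀(k_2−k_1)/(k_1 L₀))] / (k_2−k_1).
Here k_2−k_1 = 1.019 d⁻¹ and 1 − D₀(k_2−k_1)/(k_1 L₀) = 1 − 3.08×1.019/(0.141×37.7) = 0.4096, so
t_c = ln(8.227 × 0.4096) / 1.019 = 1.215 / 1.019 = 1.192 d.
D_c = (k_1/k_2) L₀ e^(−k_1 t_c) = (0.141/1.16) × 37.7 × e^(−0.141×1.192) = 0.1216 × 37.7 × 0.8453 = 3.873 mg/L.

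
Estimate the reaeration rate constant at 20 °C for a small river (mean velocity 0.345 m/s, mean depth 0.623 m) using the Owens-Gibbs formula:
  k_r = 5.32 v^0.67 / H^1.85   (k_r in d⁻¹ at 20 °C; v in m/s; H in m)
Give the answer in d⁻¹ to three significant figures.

k_r ≈ 6.26 d⁻¹

k_r = 5.32 × 0.345^0.67 / 0.623^1.85 = 5.32 × 0.4902 / 0.4167 = 6.258 d⁻¹.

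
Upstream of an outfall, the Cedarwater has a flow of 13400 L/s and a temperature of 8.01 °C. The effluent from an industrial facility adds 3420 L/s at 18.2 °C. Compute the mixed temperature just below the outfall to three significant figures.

Flow-weighted mixing: C = (Q_r C_r + Q_w C_w)/(Q_r + Q_w)
= (13400×8.01 + 3420×18.2)/(13400 + 3420) = 169600/16820 = 10.08 °C.

10.1 °C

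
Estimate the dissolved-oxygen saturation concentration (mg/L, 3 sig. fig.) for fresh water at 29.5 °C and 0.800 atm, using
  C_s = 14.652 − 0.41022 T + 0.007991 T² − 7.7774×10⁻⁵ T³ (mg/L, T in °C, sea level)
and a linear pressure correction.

C_s ≈ 6.01 mg/L

At sea level: C_s = 14.652 − 0.41022×29.5 + 0.007991×29.5² − 7.7774×10⁻⁵×29.5³ = 7.508 mg/L.
Pressure correction: C_s' = 7.508 × 0.800 = 6.006 mg/L.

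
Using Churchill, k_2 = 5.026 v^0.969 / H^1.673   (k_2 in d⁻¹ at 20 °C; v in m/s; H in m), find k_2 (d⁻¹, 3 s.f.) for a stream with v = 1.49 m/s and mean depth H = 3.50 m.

k_2 = 5.026 × 1.49^0.969 / 3.50^1.673 = 5.026 × 1.472 / 8.133 = 0.9095 d⁻¹.

k_2 ≈ 0.910 d⁻¹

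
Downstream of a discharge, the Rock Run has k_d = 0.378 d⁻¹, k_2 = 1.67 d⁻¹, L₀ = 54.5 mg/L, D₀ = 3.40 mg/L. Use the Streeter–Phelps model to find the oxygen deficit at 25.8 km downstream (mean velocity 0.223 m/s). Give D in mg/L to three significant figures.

Travel time t = x/v = 25.8 km / (0.223 m/s) = 25800 m / 0.223 m/s = 115700 s = 1.339 d.
k_d L₀/(k_2−k_d) = 0.378×54.5/(1.67−0.378) = 20.60/1.292 = 15.95 mg/L.
e^(−k_d t) = e^(−0.378×1.339) = 0.6028; e^(−k_2 t) = e^(−1.67×1.339) = 0.1069.
D = 15.95 × (0.6028 − 0.1069) + 3.40 × 0.1069 = 7.908 + 0.3633 = 8.271 mg/L.

D ≈ 8.27 mg/L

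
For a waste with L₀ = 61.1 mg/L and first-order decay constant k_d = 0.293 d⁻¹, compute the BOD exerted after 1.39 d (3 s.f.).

y ≈ 20.4 mg/L

y_t = L₀(1 − e^(−k_d t)) = 61.1 × (1 − e^(−0.293×1.39))
= 61.1 × (1 − 0.6655) = 61.1 × 0.3345 = 20.44 mg/L.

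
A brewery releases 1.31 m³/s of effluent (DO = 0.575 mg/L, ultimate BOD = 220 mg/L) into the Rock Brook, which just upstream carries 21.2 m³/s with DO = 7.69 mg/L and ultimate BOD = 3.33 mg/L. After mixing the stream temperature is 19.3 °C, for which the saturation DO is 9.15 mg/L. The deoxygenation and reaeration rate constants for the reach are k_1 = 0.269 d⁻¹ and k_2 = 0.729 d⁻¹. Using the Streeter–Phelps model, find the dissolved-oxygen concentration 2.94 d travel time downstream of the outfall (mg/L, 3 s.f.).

DO ≈ 5.80 mg/L

Mixed DO = (21.2×7.69 + 1.31×0.575)/(21.2+1.31) = 163.8/22.51 = 7.276 mg/L.
Mixed L₀ = (21.2×3.33 + 1.31×220)/(22.51) = 358.8/22.51 = 15.94 mg/L.
Initial deficit D₀ = C_s − DO₀ = 9.15 − 7.276 = 1.874 mg/L.
D(2.94) = [0.269×15.94/(0.729−0.269)](e^(−0.269×2.94) − e^(−0.729×2.94)) + 1.874 e^(−0.729×2.94)
= 9.321 × (0.4535 − 0.1173) + 1.874 × 0.1173 = 3.353 mg/L.
DO = 9.15 − 3.353 = 5.797 mg/L.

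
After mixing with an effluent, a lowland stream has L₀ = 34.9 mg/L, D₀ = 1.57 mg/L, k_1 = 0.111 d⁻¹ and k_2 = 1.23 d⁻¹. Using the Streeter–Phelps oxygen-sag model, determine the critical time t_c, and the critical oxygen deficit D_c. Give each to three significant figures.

t_c = [1/(k_2−k_1)] ln[(k_2/k_1)(1 − D₀(k_2−k_1)/(k_1 L₀))]
= [1/(1.23−0.111)] ln[(1.23/0.111)(1 − 1.57×1.119/(0.111×34.9))]
= (1/1.119) ln[11.08 × 0.5465] = 0.8937 × ln(6.056) = 0.8937 × 1.801 = 1.609 d.
L(t_c) = L₀ e^(−k_1 t_c) = 34.9 × 0.8364 = 29.19 mg/L, and at the critical point k_2 D_c = k_1 L, so D_c = (0.111/1.23) × 29.19 = 2.634 mg/L.

t_c ≈ 1.61 d; D_c ≈ 2.63 mg/L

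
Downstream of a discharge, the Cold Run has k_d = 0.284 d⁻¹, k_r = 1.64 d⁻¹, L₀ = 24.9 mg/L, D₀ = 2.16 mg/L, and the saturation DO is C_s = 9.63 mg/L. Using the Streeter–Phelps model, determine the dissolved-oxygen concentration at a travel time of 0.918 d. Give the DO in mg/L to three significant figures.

k_d L₀/(k_r−k_d) = 0.284×24.9/(1.64−0.284) = 7.072/1.356 = 5.215 mg/L.
e^(−k_d t) = e^(−0.284×0.9180) = 0.7705; e^(−k_r t) = e^(−1.64×0.9180) = 0.2219.
D = 5.215 × (0.7705 − 0.2219) + 2.16 × 0.2219 = 2.861 + 0.4793 = 3.340 mg/L.
DO = C_s − D = 9.63 − 3.340 = 6.290 mg/L.

DO ≈ 6.29 mg/L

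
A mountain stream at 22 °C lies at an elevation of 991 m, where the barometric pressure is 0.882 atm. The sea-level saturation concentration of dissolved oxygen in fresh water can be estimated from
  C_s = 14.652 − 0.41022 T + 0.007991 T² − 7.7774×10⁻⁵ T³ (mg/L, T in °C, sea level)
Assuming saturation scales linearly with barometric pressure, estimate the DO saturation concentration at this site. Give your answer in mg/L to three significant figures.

At sea level: C_s = 14.652 − 0.41022×22 + 0.007991×22² − 7.7774×10⁻⁵×22³ = 8.667 mg/L.
Pressure correction: C_s' = 8.667 × 0.882 = 7.644 mg/L.

C_s ≈ 7.64 mg/L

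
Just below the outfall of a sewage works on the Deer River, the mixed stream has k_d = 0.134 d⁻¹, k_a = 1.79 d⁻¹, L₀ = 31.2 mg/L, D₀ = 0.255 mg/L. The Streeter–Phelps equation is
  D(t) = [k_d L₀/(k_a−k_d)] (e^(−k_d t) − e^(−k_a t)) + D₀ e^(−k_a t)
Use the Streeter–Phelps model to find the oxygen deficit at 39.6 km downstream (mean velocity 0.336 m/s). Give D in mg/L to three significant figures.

Travel time t = x/v = 39.6 km / (0.336 m/s) = 39600 m / 0.336 m/s = 117900 s = 1.364 d.
k_d L₀/(k_a−k_d) = 0.134×31.2/(1.79−0.134) = 4.181/1.656 = 2.525 mg/L.
e^(−k_d t) = e^(−0.134×1.364) = 0.8329; e^(−k_a t) = e^(−1.79×1.364) = 0.08701.
D = 2.525 × (0.8329 − 0.08701) + 0.255 × 0.08701 = 1.883 + 0.02219 = 1.905 mg/L.

D ≈ 1.91 mg/L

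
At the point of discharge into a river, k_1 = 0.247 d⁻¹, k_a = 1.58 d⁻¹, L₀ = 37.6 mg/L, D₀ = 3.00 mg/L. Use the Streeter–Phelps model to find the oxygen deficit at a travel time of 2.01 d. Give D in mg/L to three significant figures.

D ≈ 4.08 mg/L

k_1 L₀/(k_a−k_1) = 0.247×37.6/(1.58−0.247) = 9.287/1.333 = 6.967 mg/L.
e^(−k_1 t) = e^(−0.247×2.010) = 0.6087; e^(−k_a t) = e^(−1.58×2.010) = 0.04176.
D = 6.967 × (0.6087 − 0.04176) + 3.00 × 0.04176 = 3.950 + 0.1253 = 4.075 mg/L.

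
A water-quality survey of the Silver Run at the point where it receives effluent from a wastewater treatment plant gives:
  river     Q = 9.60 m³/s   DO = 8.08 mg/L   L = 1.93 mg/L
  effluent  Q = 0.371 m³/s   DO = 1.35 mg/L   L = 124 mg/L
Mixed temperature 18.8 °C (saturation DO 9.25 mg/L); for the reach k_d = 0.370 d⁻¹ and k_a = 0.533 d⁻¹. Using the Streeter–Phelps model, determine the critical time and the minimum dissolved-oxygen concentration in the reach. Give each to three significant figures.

Mixed DO = (9.60×8.08 + 0.371×1.35)/(9.60+0.371) = 78.07/9.971 = 7.830 mg/L.
Mixed L₀ = (9.60×1.93 + 0.371×124)/(9.971) = 64.53/9.971 = 6.472 mg/L.
Initial deficit D₀ = C_s − DO₀ = 9.25 − 7.830 = 1.420 mg/L.
t_c = (1/0.1630) ln[(0.533/0.370)(1 − 1.420×0.1630/(0.370×6.472))] = 6.135 × ln(1.301) = 1.616 d.
D_c = (0.370/0.533) × 6.472 × e^(−0.370×1.616) = 0.6942 × 6.472 × 0.5500 = 2.471 mg/L.
Minimum DO = 9.25 − 2.471 = 6.779 mg/L.

t_c ≈ 1.62 d; minimum DO ≈ 6.78 mg/L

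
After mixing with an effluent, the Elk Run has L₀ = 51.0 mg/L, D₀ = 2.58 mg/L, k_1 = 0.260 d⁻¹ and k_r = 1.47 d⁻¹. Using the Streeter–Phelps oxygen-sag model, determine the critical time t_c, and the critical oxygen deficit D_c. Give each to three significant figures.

t_c ≈ 1.21 d; D_c ≈ 6.59 mg/L

With k_r/k_1 = 5.654 and 1 − D₀(k_r−k_1)/(k_1 L₀) = 0.7646,
t_c = ln(5.654 × 0.7646) / (1.47 − 0.260) = ln(4.323) / 1.210 = 1.464/1.210 = 1.210 d.
L(t_c) = L₀ e^(−k_1 t_c) = 51.0 × 0.7301 = 37.24 mg/L, and at the critical point k_r D_c = k_1 L, so D_c = (0.260/1.47) × 37.24 = 6.586 mg/L.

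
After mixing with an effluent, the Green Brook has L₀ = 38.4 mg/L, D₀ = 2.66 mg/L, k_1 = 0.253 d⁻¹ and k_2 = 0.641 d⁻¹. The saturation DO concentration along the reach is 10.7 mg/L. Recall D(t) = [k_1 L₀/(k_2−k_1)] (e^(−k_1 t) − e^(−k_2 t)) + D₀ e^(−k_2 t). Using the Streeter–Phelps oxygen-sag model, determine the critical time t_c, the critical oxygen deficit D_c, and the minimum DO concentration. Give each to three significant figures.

t_c ≈ 2.11 d; D_c ≈ 8.89 mg/L; min DO ≈ 1.81 mg/L

At the critical point dD/dt = 0, so k_1 L₀ e^(−k_1 t) = k_2 D. Substituting D(t) from the Streeter–Phelps equation and solving for t gives
t_c = ln[(k_2/k_1)(1 − D₀(k_2−k_1)/(k_1 L₀))] / (k_2−k_1).
Here k_2−k_1 = 0.3880 d⁻¹ and 1 − D₀(k_2−k_1)/(k_1 L₀) = 1 − 2.66×0.3880/(0.253×38.4) = 0.8938, so
t_c = ln(2.534 × 0.8938) / 0.3880 = 0.8173 / 0.3880 = 2.107 d.
L(t_c) = L₀ e^(−k_1 t_c) = 38.4 × 0.5869 = 22.54 mg/L, and at the critical point k_2 D_c = k_1 L, so D_c = (0.253/0.641) × 22.54 = 8.895 mg/L.
Minimum DO = C_s − D_c = 10.7 − 8.895 = 1.805 mg/L.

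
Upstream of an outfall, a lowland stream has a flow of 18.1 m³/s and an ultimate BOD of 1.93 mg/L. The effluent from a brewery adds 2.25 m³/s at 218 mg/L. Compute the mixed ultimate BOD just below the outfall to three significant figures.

Flow-weighted mixing: C = (Q_r C_r + Q_w C_w)/(Q_r + Q_w)
= (18.1×1.93 + 2.25×218)/(18.1 + 2.25) = 525.4/20.35 = 25.82 mg/L.

25.8 mg/L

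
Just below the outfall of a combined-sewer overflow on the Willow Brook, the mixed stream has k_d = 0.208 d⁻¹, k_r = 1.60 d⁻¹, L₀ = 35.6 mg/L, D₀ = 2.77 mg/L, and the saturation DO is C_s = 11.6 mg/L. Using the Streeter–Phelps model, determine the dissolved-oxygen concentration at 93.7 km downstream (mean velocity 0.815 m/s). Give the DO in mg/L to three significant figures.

Travel time t = x/v = 93.7 km / (0.815 m/s) = 93700 m / 0.815 m/s = 115000 s = 1.331 d.
k_d L₀/(k_r−k_d) = 0.208×35.6/(1.60−0.208) = 7.405/1.392 = 5.320 mg/L.
e^(−k_d t) = e^(−0.208×1.331) = 0.7582; e^(−k_r t) = e^(−1.60×1.331) = 0.1189.
D = 5.320 × (0.7582 − 0.1189) + 2.77 × 0.1189 = 3.401 + 0.3295 = 3.730 mg/L.
DO = C_s − D = 11.6 − 3.730 = 7.870 mg/L.

DO ≈ 7.87 mg/L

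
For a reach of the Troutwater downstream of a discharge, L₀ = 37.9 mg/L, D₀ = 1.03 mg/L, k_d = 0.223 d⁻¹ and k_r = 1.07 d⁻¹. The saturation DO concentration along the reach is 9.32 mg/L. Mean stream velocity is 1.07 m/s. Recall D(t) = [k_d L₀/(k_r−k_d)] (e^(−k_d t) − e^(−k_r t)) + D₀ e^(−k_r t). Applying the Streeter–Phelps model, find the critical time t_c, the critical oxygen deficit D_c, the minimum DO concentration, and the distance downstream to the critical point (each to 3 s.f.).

t_c = [1/(k_r−k_d)] ln[(k_r/k_d)(1 − D₀(k_r−k_d)/(k_d L₀))]
= [1/(1.07−0.223)] ln[(1.07/0.223)(1 − 1.03×0.8470/(0.223×37.9))]
= (1/0.8470) ln[4.798 × 0.8968] = 1.181 × ln(4.303) = 1.181 × 1.459 = 1.723 d.
L(t_c) = L₀ e^(−k_d t_c) = 37.9 × 0.6810 = 25.81 mg/L, and at the critical point k_r D_c = k_d L, so D_c = (0.223/1.07) × 25.81 = 5.379 mg/L.
Minimum DO = C_s − D_c = 9.32 − 5.379 = 3.941 mg/L.
x_c = v t_c = 1.07 m/s × 1.723 d × 86400 s/d = 159300 m ≈ 159 km.

t_c ≈ 1.72 d; D_c ≈ 5.38 mg/L; min DO ≈ 3.94 mg/L; x_c ≈ 159 km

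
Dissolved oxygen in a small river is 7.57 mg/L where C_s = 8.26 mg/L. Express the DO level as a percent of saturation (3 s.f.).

91.6 % saturation

% saturation = C/C_s × 100 = 7.57/8.26 × 100 = 91.6 %.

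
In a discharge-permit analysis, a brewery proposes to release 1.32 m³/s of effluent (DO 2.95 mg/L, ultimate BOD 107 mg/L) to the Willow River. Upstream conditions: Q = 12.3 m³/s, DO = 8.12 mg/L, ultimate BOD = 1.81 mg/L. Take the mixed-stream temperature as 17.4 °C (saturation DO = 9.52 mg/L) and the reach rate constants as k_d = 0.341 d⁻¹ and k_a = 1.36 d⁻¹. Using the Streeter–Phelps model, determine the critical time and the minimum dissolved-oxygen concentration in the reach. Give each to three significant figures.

Mixed DO = (12.3×8.12 + 1.32×2.95)/(12.3+1.32) = 103.8/13.62 = 7.619 mg/L.
Mixed L₀ = (12.3×1.81 + 1.32×107)/(13.62) = 163.5/13.62 = 12.00 mg/L.
Initial deficit D₀ = C_s − DO₀ = 9.52 − 7.619 = 1.901 mg/L.
t_c = (1/1.019) ln[(1.36/0.341)(1 − 1.901×1.019/(0.341×12.00))] = 0.9814 × ln(2.101) = 0.7285 d.
D_c = (0.341/1.36) × 12.00 × e^(−0.341×0.7285) = 0.2507 × 12.00 × 0.7800 = 2.348 mg/L.
Minimum DO = 9.52 − 2.348 = 7.172 mg/L.

t_c ≈ 0.729 d; minimum DO ≈ 7.17 mg/L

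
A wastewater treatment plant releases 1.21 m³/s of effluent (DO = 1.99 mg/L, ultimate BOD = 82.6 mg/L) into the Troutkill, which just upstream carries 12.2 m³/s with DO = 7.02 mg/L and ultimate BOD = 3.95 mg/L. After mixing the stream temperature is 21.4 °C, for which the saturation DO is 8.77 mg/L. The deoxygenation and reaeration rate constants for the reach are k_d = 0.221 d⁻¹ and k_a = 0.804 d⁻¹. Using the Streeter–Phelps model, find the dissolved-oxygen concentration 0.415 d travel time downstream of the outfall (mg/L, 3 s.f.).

DO ≈ 6.37 mg/L

Mixed DO = (12.2×7.02 + 1.21×1.99)/(12.2+1.21) = 88.05/13.41 = 6.566 mg/L.
Mixed L₀ = (12.2×3.95 + 1.21×82.6)/(13.41) = 148.1/13.41 = 11.05 mg/L.
Initial deficit D₀ = C_s − DO₀ = 8.77 − 6.566 = 2.204 mg/L.
D(0.415) = [0.221×11.05/(0.804−0.221)](e^(−0.221×0.415) − e^(−0.804×0.415)) + 2.204 e^(−0.804×0.415)
= 4.188 × (0.9124 − 0.7163) + 2.204 × 0.7163 = 2.400 mg/L.
DO = 8.77 − 2.400 = 6.370 mg/L.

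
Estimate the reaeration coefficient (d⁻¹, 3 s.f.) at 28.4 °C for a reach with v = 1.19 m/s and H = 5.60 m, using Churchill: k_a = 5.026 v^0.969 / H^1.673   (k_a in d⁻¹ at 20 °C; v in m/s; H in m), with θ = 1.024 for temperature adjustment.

k_a(20) = 5.026 × 1.19^0.969 / 5.60^1.673 = 5.026 × 1.184 / 17.85 = 0.3332 d⁻¹.
k_a(28.4) = 0.3332 × 1.024^(28.4−20) = 0.3332 × 1.220 = 0.4067 d⁻¹.

k_a ≈ 0.407 d⁻¹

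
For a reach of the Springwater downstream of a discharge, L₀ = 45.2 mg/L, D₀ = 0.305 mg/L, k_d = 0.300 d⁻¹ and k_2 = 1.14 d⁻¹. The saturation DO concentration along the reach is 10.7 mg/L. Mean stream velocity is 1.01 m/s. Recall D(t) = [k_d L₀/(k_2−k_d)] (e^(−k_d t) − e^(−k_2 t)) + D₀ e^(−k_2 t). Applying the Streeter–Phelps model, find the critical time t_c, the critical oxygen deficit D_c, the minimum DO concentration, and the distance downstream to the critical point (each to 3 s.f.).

t_c = [1/(k_2−k_d)] ln[(k_2/k_d)(1 − D₀(k_2−k_d)/(k_d L₀))]
= [1/(1.14−0.300)] ln[(1.14/0.300)(1 − 0.305×0.8400/(0.300×45.2))]
= (1/0.8400) ln[3.800 × 0.9811] = 1.190 × ln(3.728) = 1.190 × 1.316 = 1.567 d.
D_c = (k_d/k_2) L₀ e^(−k_d t_c) = (0.300/1.14) × 45.2 × e^(−0.300×1.567) = 0.2632 × 45.2 × 0.6250 = 7.434 mg/L.
Minimum DO = C_s − D_c = 10.7 − 7.434 = 3.266 mg/L.
x_c = v t_c = 1.01 m/s × 1.567 d × 86400 s/d = 136700 m ≈ 137 km.

t_c ≈ 1.57 d; D_c ≈ 7.43 mg/L; min DO ≈ 3.27 mg/L; x_c ≈ 137 km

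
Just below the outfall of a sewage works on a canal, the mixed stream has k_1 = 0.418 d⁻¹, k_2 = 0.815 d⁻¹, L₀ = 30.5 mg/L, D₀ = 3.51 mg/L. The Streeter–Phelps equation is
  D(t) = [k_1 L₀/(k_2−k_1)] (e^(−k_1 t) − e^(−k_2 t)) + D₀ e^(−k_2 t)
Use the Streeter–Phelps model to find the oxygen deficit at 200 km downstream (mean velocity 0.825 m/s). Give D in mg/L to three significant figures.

D ≈ 7.03 mg/L

Travel time t = x/v = 200 km / (0.825 m/s) = 200000 m / 0.825 m/s = 242400 s = 2.806 d.
k_1 L₀/(k_2−k_1) = 0.418×30.5/(0.815−0.418) = 12.75/0.3970 = 32.11 mg/L.
e^(−k_1 t) = e^(−0.418×2.806) = 0.3095; e^(−k_2 t) = e^(−0.815×2.806) = 0.1016.
D = 32.11 × (0.3095 − 0.1016) + 3.51 × 0.1016 = 6.676 + 0.3566 = 7.033 mg/L.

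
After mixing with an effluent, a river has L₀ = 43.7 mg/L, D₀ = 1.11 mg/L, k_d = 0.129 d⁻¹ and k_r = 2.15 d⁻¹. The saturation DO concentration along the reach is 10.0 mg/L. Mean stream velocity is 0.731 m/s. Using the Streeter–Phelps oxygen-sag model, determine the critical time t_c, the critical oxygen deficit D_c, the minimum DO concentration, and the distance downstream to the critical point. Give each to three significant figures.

t_c ≈ 1.14 d; D_c ≈ 2.26 mg/L; min DO ≈ 7.74 mg/L; x_c ≈ 72.1 km

At the critical point dD/dt = 0, so k_d L₀ e^(−k_d t) = k_r D. Substituting D(t) from the Streeter–Phelps equation and solving for t gives
t_c = ln[(k_r/k_d)(1 − D₀(k_r−k_d)/(k_d L₀))] / (k_r−k_d).
Here k_r−k_d = 2.021 d⁻¹ and 1 − D₀(k_r−k_d)/(k_d L₀) = 1 − 1.11×2.021/(0.129×43.7) = 0.6021, so
t_c = ln(16.67 × 0.6021) / 2.021 = 2.306 / 2.021 = 1.141 d.
L(t_c) = L₀ e^(−k_d t_c) = 43.7 × 0.8631 = 37.72 mg/L, and at the critical point k_r D_c = k_d L, so D_c = (0.129/2.15) × 37.72 = 2.263 mg/L.
Minimum DO = C_s − D_c = 10.0 − 2.263 = 7.737 mg/L.
x_c = v t_c = 0.731 m/s × 1.141 d × 86400 s/d = 72070 m ≈ 72.1 km.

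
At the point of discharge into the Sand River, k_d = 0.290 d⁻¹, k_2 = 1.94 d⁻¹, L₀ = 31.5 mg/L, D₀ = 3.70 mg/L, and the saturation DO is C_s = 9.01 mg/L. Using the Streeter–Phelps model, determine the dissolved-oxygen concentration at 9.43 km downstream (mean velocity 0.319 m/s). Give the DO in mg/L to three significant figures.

DO ≈ 4.94 mg/L

Travel time t = x/v = 9.43 km / (0.319 m/s) = 9430 m / 0.319 m/s = 29560 s = 0.3421 d.
k_d L₀/(k_2−k_d) = 0.290×31.5/(1.94−0.290) = 9.135/1.650 = 5.536 mg/L.
e^(−k_d t) = e^(−0.290×0.3421) = 0.9055; e^(−k_2 t) = e^(−1.94×0.3421) = 0.5149.
D = 5.536 × (0.9055 − 0.5149) + 3.70 × 0.5149 = 2.163 + 1.905 = 4.068 mg/L.
DO = C_s − D = 9.01 − 4.068 = 4.942 mg/L.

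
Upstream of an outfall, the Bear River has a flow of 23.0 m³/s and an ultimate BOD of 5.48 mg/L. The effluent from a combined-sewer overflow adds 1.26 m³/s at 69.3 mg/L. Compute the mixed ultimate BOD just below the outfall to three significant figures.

8.79 mg/L

Flow-weighted mixing: C = (Q_r C_r + Q_w C_w)/(Q_r + Q_w)
= (23.0×5.48 + 1.26×69.3)/(23.0 + 1.26) = 213.4/24.26 = 8.795 mg/L.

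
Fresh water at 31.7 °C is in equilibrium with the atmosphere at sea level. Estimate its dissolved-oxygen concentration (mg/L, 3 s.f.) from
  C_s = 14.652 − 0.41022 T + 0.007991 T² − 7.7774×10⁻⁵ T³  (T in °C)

C_s ≈ 7.20 mg/L

C_s = 14.652 − 0.41022×31.7 + 0.007991×31.7² − 7.7774×10⁻⁵×31.7³ = 7.201 mg/L.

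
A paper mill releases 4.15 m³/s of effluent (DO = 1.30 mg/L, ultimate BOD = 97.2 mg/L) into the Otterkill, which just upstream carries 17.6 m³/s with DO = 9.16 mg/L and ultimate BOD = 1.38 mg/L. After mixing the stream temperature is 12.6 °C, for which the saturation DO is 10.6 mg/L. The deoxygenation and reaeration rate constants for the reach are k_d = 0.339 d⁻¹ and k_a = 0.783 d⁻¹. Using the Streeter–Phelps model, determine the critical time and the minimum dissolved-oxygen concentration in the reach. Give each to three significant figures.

Mixed DO = (17.6×9.16 + 4.15×1.30)/(17.6+4.15) = 166.6/21.75 = 7.660 mg/L.
Mixed L₀ = (17.6×1.38 + 4.15×97.2)/(21.75) = 427.7/21.75 = 19.66 mg/L.
Initial deficit D₀ = C_s − DO₀ = 10.6 − 7.660 = 2.940 mg/L.
t_c = (1/0.4440) ln[(0.783/0.339)(1 − 2.940×0.4440/(0.339×19.66))] = 2.252 × ln(1.857) = 1.395 d.
D_c = (0.339/0.783) × 19.66 × e^(−0.339×1.395) = 0.4330 × 19.66 × 0.6233 = 5.306 mg/L.
Minimum DO = 10.6 − 5.306 = 5.294 mg/L.

t_c ≈ 1.39 d; minimum DO ≈ 5.29 mg/L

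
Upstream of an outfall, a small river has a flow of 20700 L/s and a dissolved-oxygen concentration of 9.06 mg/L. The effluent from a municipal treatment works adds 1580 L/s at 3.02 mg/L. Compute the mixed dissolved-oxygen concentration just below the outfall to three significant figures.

8.63 mg/L

Flow-weighted mixing: C = (Q_r C_r + Q_w C_w)/(Q_r + Q_w)
= (20700×9.06 + 1580×3.02)/(20700 + 1580) = 192300/22280 = 8.632 mg/L.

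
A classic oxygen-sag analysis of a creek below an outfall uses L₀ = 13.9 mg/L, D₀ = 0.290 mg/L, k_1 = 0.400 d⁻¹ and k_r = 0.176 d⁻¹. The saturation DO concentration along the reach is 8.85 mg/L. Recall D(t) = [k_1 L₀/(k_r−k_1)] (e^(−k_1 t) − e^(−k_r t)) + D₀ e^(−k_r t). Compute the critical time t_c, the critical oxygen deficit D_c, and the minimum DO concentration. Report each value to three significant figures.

t_c ≈ 3.61 d; D_c ≈ 7.45 mg/L; min DO ≈ 1.40 mg/L

At the critical point dD/dt = 0, so k_1 L₀ e^(−k_1 t) = k_r D. Substituting D(t) from the Streeter–Phelps equation and solving for t gives
t_c = ln[(k_r/k_1)(1 − D₀(k_r−k_1)/(k_1 L₀))] / (k_r−k_1).
Here k_r−k_1 = -0.2240 d⁻¹ and 1 − D₀(k_r−k_1)/(k_1 L₀) = 1 − 0.290×-0.2240/(0.400×13.9) = 1.012, so
t_c = ln(0.4400 × 1.012) / -0.2240 = -0.8094 / -0.2240 = 3.613 d.
L(t_c) = L₀ e^(−k_1 t_c) = 13.9 × 0.2357 = 3.276 mg/L, and at the critical point k_r D_c = k_1 L, so D_c = (0.400/0.176) × 3.276 = 7.445 mg/L.
Minimum DO = C_s − D_c = 8.85 − 7.445 = 1.405 mg/L.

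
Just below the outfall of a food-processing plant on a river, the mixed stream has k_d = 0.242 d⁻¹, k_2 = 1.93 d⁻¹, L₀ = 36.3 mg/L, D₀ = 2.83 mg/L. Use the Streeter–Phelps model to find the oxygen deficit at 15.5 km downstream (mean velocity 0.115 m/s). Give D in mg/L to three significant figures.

Travel time t = x/v = 15.5 km / (0.115 m/s) = 15500 m / 0.115 m/s = 134800 s = 1.560 d.
k_d L₀/(k_2−k_d) = 0.242×36.3/(1.93−0.242) = 8.785/1.688 = 5.204 mg/L.
e^(−k_d t) = e^(−0.242×1.560) = 0.6856; e^(−k_2 t) = e^(−1.93×1.560) = 0.04925.
D = 5.204 × (0.6856 − 0.04925) + 2.83 × 0.04925 = 3.311 + 0.1394 = 3.451 mg/L.

D ≈ 3.45 mg/L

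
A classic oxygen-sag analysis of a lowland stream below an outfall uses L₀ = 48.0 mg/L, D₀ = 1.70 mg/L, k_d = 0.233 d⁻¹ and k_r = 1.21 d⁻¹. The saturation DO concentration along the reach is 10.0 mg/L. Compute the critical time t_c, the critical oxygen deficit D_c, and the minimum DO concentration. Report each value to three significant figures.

With k_r/k_d = 5.193 and 1 − D₀(k_r−k_d)/(k_d L₀) = 0.8515,
t_c = ln(5.193 × 0.8515) / (1.21 − 0.233) = ln(4.422) / 0.9770 = 1.487/0.9770 = 1.522 d.
L(t_c) = L₀ e^(−k_d t_c) = 48.0 × 0.7015 = 33.67 mg/L, and at the critical point k_r D_c = k_d L, so D_c = (0.233/1.21) × 33.67 = 6.484 mg/L.
Minimum DO = C_s − D_c = 10.0 − 6.484 = 3.516 mg/L.

t_c ≈ 1.52 d; D_c ≈ 6.48 mg/L; min DO ≈ 3.52 mg/L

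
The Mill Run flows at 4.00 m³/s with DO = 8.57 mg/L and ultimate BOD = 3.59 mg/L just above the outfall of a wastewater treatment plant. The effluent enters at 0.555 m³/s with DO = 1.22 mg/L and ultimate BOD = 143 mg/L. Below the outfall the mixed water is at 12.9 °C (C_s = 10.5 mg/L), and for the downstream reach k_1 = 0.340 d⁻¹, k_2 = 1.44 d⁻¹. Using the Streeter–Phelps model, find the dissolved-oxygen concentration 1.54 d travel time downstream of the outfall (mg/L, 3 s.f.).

Mixed DO = (4.00×8.57 + 0.555×1.22)/(4.00+0.555) = 34.96/4.555 = 7.674 mg/L.
Mixed L₀ = (4.00×3.59 + 0.555×143)/(4.555) = 93.73/4.555 = 20.58 mg/L.
Initial deficit D₀ = C_s − DO₀ = 10.5 − 7.674 = 2.826 mg/L.
D(1.54) = [0.340×20.58/(1.44−0.340)](e^(−0.340×1.54) − e^(−1.44×1.54)) + 2.826 e^(−1.44×1.54)
= 6.360 × (0.5924 − 0.1089) + 2.826 × 0.1089 = 3.383 mg/L.
DO = 10.5 − 3.383 = 7.117 mg/L.

DO ≈ 7.12 mg/L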